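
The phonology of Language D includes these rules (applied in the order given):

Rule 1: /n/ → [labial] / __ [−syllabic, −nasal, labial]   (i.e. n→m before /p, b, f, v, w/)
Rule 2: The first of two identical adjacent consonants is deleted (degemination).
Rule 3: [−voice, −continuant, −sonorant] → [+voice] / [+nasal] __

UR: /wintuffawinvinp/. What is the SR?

windufawimvimb

Rule 1 (nasal place assimilation): /n/ precedes the labial consonant /v/, so it assimilates in place to [m]. /n/ precedes the labial consonant /p/, so it assimilates in place to [m]. /wintuffawinvinp/ → wintuffawimvimp.
Rule 2 (degemination): /ff/ is a geminate; the first /f/ deletes. /wintuffawimvimp/ → wintufawimvimp.
Rule 3 (post-nasal voicing): /t/ is a voiceless stop immediately after the nasal /n/, so it voices to [d]. /p/ is a voiceless stop immediately after the nasal /m/, so it voices to [b]. /wintufawimvimp/ → windufawimvimb.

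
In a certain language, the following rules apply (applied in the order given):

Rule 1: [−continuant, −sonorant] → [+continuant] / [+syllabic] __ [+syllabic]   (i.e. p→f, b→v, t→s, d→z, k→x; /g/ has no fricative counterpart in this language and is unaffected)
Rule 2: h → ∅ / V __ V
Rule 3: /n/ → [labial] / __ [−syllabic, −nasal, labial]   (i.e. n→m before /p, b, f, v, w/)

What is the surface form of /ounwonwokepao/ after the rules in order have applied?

Rule 1 (intervocalic spirantization): /k/ is a stop between vowels /o/ and /e/, so it spirantizes to the fricative [x]. /p/ is a stop between vowels /e/ and /a/, so it spirantizes to the fricative [f]. /ounwonwokepao/ → ounwonwoxefao.
Rule 2 (intervocalic h-deletion): no segment meets the environment; /ounwonwoxefao/ is unchanged.
Rule 3 (nasal place assimilation): /n/ precedes the labial consonant /w/, so it assimilates in place to [m]. /n/ precedes the labial consonant /w/, so it assimilates in place to [m]. /ounwonwoxefao/ → oumwomwoxefao.

oumwomwoxefao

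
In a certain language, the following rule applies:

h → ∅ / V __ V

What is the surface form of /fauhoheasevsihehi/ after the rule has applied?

/h/ occurs between vowels /u/ and /o/, so it deletes.
/h/ occurs between vowels /o/ and /e/, so it deletes.
/h/ occurs between vowels /i/ and /e/, so it deletes.
/h/ occurs between vowels /e/ and /i/, so it deletes.
Surface form: [fauoeasevsiei].

fauoeasevsiei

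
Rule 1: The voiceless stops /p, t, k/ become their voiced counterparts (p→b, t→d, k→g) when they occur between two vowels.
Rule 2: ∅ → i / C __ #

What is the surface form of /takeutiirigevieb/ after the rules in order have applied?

tageudiirigeviebi

Rule 1 (intervocalic voicing): /k/ is a voiceless stop between vowels /a/ and /e/, so it voices to [g]. /t/ is a voiceless stop between vowels /u/ and /i/, so it voices to [d]. /takeutiirigevieb/ → tageudiirigevieb.
Rule 2 (final i-epenthesis): the form ends in the consonant /b/, so [i] is inserted word-finally. /tageudiirigevieb/ → tageudiirigeviebi.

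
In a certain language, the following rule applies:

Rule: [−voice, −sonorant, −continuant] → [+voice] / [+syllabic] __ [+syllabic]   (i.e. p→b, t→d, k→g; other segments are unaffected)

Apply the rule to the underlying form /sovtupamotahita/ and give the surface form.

sovtubamodahida

/p/ is a voiceless stop between vowels /u/ and /a/, so it voices to [b].
/t/ is a voiceless stop between vowels /o/ and /a/, so it voices to [d].
/t/ is a voiceless stop between vowels /i/ and /a/, so it voices to [d].
The other instance of /t/ does not occur in the required environment and remains unchanged.
Surface form: [sovtubamodahida].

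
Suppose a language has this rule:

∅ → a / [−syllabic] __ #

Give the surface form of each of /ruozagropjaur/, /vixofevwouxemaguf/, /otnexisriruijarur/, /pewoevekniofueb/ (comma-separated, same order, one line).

ruozagropjaura, vixofevwouxemagufa, otnexisriruijarura, pewoevekniofueba

/ruozagropjaur/: the form ends in the consonant /r/, so [a] is inserted word-finally. → [ruozagropjaura].
/vixofevwouxemaguf/: the form ends in the consonant /f/, so [a] is inserted word-finally. → [vixofevwouxemagufa].
/otnexisriruijarur/: the form ends in the consonant /r/, so [a] is inserted word-finally. → [otnexisriruijarura].
/pewoevekniofueb/: the form ends in the consonant /b/, so [a] is inserted word-finally. → [pewoevekniofueba].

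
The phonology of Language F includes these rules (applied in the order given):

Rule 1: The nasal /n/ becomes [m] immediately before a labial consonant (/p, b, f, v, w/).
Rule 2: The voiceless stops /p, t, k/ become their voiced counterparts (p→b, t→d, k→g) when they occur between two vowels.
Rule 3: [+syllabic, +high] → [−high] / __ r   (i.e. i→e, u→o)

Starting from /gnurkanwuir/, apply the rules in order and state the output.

Rule 1 (nasal place assimilation): /n/ precedes the labial consonant /w/, so it assimilates in place to [m]. /gnurkanwuir/ → gnurkamwuir.
Rule 2 (intervocalic voicing): no segment meets the environment; /gnurkamwuir/ is unchanged.
Rule 3 (pre-rhotic lowering): /u/ is a high vowel immediately before /r/, so it lowers to [o]. /i/ is a high vowel immediately before /r/, so it lowers to [e]. /gnurkamwuir/ → gnorkamwuer.

gnorkamwuer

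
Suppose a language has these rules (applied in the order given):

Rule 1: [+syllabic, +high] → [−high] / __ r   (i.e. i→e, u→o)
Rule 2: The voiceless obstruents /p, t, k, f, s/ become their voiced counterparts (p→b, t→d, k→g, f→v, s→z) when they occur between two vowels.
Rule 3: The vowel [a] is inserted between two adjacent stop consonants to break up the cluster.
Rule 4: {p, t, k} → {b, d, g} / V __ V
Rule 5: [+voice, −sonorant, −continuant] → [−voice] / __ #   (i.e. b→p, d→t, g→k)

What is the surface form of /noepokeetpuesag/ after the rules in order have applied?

Rule 1 (pre-rhotic lowering): no segment meets the environment; /noepokeetpuesag/ is unchanged.
Rule 2 (intervocalic voicing): /p/ is a voiceless obstruent between vowels /e/ and /o/, so it voices to [b]. /k/ is a voiceless obstruent between vowels /o/ and /e/, so it voices to [g]. /s/ is a voiceless obstruent between vowels /e/ and /a/, so it voices to [z]. /noepokeetpuesag/ → noebogeetpuezag.
Rule 3 (stop-cluster a-epenthesis): /t/ and /p/ form a stop–stop cluster, so [a] is inserted between them. /noebogeetpuezag/ → noebogeetapuezag.
Rule 4 (intervocalic voicing): /t/ is a voiceless stop between vowels /e/ and /a/, so it voices to [d]. /p/ is a voiceless stop between vowels /a/ and /u/, so it voices to [b]. /noebogeetapuezag/ → noebogeedabuezag.
Rule 5 (final devoicing): /g/ is a voiced stop in word-final position, so it devoices to [k]. /noebogeedabuezag/ → noebogeedabuezak.

noebogeedabuezak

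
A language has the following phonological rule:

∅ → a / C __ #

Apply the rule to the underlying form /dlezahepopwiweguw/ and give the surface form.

the form ends in the consonant /w/, so [a] is inserted word-finally.
Surface form: [dlezahepopwiweguwa].

dlezahepopwiweguwa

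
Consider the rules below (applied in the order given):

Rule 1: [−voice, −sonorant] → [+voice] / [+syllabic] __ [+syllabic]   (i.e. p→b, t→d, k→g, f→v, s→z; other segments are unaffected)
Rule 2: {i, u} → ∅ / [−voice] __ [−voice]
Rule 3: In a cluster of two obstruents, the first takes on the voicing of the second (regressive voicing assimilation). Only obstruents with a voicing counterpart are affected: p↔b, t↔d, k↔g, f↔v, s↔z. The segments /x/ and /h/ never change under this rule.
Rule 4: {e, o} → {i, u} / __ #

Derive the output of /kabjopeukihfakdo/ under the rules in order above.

Rule 1 (intervocalic voicing): /p/ is a voiceless obstruent between vowels /o/ and /e/, so it voices to [b]. /k/ is a voiceless obstruent between vowels /u/ and /i/, so it voices to [g]. /kabjopeukihfakdo/ → kabjobeugihfakdo.
Rule 2 (high vowel syncope): no segment meets the environment; /kabjobeugihfakdo/ is unchanged.
Rule 3 (regressive voicing assimilation): /k/ precedes the voiced obstruent /d/, so it voices to [g] by assimilation. /kabjobeugihfakdo/ → kabjobeugihfagdo.
Rule 4 (final vowel raising): /o/ is a mid vowel in word-final position, so it raises to [u]. /kabjobeugihfagdo/ → kabjobeugihfagdu.

kabjobeugihfagdu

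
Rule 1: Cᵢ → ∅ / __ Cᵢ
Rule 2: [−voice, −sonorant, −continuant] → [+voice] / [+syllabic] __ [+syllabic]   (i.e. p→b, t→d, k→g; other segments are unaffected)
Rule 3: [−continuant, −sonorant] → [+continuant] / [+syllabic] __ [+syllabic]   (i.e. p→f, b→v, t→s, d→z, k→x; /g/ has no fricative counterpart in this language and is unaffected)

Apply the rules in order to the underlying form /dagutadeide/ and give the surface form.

Rule 1 (degemination): no segment meets the environment; /dagutadeide/ is unchanged.
Rule 2 (intervocalic voicing): /t/ is a voiceless stop between vowels /u/ and /a/, so it voices to [d]. /dagutadeide/ → dagudadeide.
Rule 3 (intervocalic spirantization): /d/ is a stop between vowels /u/ and /a/, so it spirantizes to the fricative [z]. /d/ is a stop between vowels /a/ and /e/, so it spirantizes to the fricative [z]. /d/ is a stop between vowels /i/ and /e/, so it spirantizes to the fricative [z]. /dagudadeide/ → daguzazeize.

daguzazeize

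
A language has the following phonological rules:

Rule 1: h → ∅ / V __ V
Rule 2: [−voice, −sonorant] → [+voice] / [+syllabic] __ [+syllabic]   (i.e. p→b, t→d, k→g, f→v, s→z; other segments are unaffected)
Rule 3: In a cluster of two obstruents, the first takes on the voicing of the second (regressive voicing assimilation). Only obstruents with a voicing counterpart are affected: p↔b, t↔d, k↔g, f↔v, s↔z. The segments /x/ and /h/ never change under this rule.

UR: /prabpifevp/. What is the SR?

Rule 1 (intervocalic h-deletion): no segment meets the environment; /prabpifevp/ is unchanged.
Rule 2 (intervocalic voicing): /f/ is a voiceless obstruent between vowels /i/ and /e/, so it voices to [v]. /prabpifevp/ → prabpivevp.
Rule 3 (regressive voicing assimilation): /b/ precedes the voiceless obstruent /p/, so it devoices to [p] by assimilation. /v/ precedes the voiceless obstruent /p/, so it devoices to [f] by assimilation. /prabpivevp/ → prappivefp.

prappivefp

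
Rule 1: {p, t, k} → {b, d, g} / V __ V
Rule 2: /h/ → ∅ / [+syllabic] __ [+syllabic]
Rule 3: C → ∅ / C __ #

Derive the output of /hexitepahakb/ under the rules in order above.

Rule 1 (intervocalic voicing): /t/ is a voiceless stop between vowels /i/ and /e/, so it voices to [d]. /p/ is a voiceless stop between vowels /e/ and /a/, so it voices to [b]. /hexitepahakb/ → hexidebahakb.
Rule 2 (intervocalic h-deletion): /h/ occurs between vowels /a/ and /a/, so it deletes. /hexidebahakb/ → hexidebaakb.
Rule 3 (final cluster simplification): /b/ is the second consonant of a word-final cluster /kb/, so it deletes. /hexidebaakb/ → hexidebaak.

hexidebaak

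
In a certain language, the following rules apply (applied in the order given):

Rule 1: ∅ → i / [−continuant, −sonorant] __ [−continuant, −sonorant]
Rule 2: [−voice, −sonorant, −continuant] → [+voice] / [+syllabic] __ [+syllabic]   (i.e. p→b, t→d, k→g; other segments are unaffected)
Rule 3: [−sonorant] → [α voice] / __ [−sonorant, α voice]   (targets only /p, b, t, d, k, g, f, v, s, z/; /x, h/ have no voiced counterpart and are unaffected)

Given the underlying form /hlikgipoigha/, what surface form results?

Rule 1 (stop-cluster i-epenthesis): /k/ and /g/ form a stop–stop cluster, so [i] is inserted between them. /hlikgipoigha/ → hlikigipoigha.
Rule 2 (intervocalic voicing): /k/ is a voiceless stop between vowels /i/ and /i/, so it voices to [g]. /p/ is a voiceless stop between vowels /i/ and /o/, so it voices to [b]. /hlikigipoigha/ → hligigiboigha.
Rule 3 (regressive voicing assimilation): /g/ precedes the voiceless obstruent /h/, so it devoices to [k] by assimilation. /hligigiboigha/ → hligigiboikha.

hligigiboikha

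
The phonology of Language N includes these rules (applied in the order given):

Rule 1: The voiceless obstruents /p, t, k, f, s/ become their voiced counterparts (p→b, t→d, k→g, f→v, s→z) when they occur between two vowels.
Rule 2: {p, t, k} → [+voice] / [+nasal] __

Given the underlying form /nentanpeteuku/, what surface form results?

nendanbedeugu

Rule 1 (intervocalic voicing): /t/ is a voiceless obstruent between vowels /e/ and /e/, so it voices to [d]. /k/ is a voiceless obstruent between vowels /u/ and /u/, so it voices to [g]. /nentanpeteuku/ → nentanpedeugu.
Rule 2 (post-nasal voicing): /t/ is a voiceless stop immediately after the nasal /n/, so it voices to [d]. /p/ is a voiceless stop immediately after the nasal /n/, so it voices to [b]. /nentanpedeugu/ → nendanbedeugu.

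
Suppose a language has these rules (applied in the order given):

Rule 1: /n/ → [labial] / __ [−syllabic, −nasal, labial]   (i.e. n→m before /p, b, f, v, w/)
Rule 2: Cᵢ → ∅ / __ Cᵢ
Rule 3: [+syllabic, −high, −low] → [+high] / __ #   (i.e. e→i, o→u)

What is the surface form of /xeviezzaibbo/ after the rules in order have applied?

Rule 1 (nasal place assimilation): no segment meets the environment; /xeviezzaibbo/ is unchanged.
Rule 2 (degemination): /zz/ is a geminate; the first /z/ deletes. /bb/ is a geminate; the first /b/ deletes. /xeviezzaibbo/ → xeviezaibo.
Rule 3 (final vowel raising): /o/ is a mid vowel in word-final position, so it raises to [u]. /xeviezaibo/ → xeviezaibu.

xeviezaibu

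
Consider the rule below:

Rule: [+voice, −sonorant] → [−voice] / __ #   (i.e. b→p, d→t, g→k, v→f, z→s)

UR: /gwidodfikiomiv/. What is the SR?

gwidodfikiomif

Scanning /gwidodfikiomiv/: /g/ at position 1 is not in the conditioning environment; /d/ at position 4 is not in the conditioning environment; /d/ at position 6 is not in the conditioning environment; /v/ is a voiced obstruent in word-final position, so it devoices to [f].
Result: [gwidodfikiomif].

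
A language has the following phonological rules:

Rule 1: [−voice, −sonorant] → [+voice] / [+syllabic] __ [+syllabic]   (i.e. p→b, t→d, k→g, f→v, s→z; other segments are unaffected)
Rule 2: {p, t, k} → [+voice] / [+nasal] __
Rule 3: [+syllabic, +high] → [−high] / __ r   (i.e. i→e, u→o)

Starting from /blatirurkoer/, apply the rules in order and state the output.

Rule 1 (intervocalic voicing): /t/ is a voiceless obstruent between vowels /a/ and /i/, so it voices to [d]. /blatirurkoer/ → bladirurkoer.
Rule 2 (post-nasal voicing): no segment meets the environment; /bladirurkoer/ is unchanged.
Rule 3 (pre-rhotic lowering): /i/ is a high vowel immediately before /r/, so it lowers to [e]. /u/ is a high vowel immediately before /r/, so it lowers to [o]. /bladirurkoer/ → bladerorkoer.

bladerorkoer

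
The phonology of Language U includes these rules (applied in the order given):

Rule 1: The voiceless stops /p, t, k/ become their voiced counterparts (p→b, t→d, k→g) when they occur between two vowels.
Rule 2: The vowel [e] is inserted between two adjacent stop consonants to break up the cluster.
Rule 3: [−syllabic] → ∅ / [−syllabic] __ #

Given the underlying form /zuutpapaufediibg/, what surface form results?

Rule 1 (intervocalic voicing): /p/ is a voiceless stop between vowels /a/ and /a/, so it voices to [b]. /zuutpapaufediibg/ → zuutpabaufediibg.
Rule 2 (stop-cluster e-epenthesis): /t/ and /p/ form a stop–stop cluster, so [e] is inserted between them. /b/ and /g/ form a stop–stop cluster, so [e] is inserted between them. /zuutpabaufediibg/ → zuutepabaufediibeg.
Rule 3 (final cluster simplification): no segment meets the environment; /zuutepabaufediibeg/ is unchanged.

zuutepabaufediibeg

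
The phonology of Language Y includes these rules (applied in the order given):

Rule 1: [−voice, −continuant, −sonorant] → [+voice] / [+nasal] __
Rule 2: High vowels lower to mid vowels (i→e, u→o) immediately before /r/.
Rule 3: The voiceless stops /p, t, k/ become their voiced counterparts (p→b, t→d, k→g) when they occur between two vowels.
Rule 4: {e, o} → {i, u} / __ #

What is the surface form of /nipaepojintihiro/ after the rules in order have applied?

Rule 1 (post-nasal voicing): /t/ is a voiceless stop immediately after the nasal /n/, so it voices to [d]. /nipaepojintihiro/ → nipaepojindihiro.
Rule 2 (pre-rhotic lowering): /i/ is a high vowel immediately before /r/, so it lowers to [e]. /nipaepojindihiro/ → nipaepojindihero.
Rule 3 (intervocalic voicing): /p/ is a voiceless stop between vowels /i/ and /a/, so it voices to [b]. /p/ is a voiceless stop between vowels /e/ and /o/, so it voices to [b]. /nipaepojindihero/ → nibaebojindihero.
Rule 4 (final vowel raising): /o/ is a mid vowel in word-final position, so it raises to [u]. /nibaebojindihero/ → nibaebojindiheru.

nibaebojindiheru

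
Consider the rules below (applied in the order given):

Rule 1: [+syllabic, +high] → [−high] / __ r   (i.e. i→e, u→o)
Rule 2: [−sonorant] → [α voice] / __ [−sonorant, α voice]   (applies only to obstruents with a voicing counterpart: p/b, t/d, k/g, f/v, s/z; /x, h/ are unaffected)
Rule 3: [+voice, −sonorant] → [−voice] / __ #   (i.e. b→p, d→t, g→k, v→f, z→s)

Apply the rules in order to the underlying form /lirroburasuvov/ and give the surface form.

lerroborasuvof

Rule 1 (pre-rhotic lowering): /i/ is a high vowel immediately before /r/, so it lowers to [e]. /u/ is a high vowel immediately before /r/, so it lowers to [o]. /lirroburasuvov/ → lerroborasuvov.
Rule 2 (regressive voicing assimilation): no segment meets the environment; /lerroborasuvov/ is unchanged.
Rule 3 (final devoicing): /v/ is a voiced obstruent in word-final position, so it devoices to [f]. /lerroborasuvov/ → lerroborasuvof.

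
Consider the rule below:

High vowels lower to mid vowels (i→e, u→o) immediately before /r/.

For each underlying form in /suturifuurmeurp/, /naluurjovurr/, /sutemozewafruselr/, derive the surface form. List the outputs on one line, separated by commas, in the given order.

sutorifuormeorp, naluorjovorr, sutemozewafruselr

/suturifuurmeurp/: /u/ is a high vowel immediately before /r/, so it lowers to [o]. /u/ is a high vowel immediately before /r/, so it lowers to [o]. /u/ is a high vowel immediately before /r/, so it lowers to [o]. → [sutorifuormeorp].
/naluurjovurr/: /u/ is a high vowel immediately before /r/, so it lowers to [o]. /u/ is a high vowel immediately before /r/, so it lowers to [o]. → [naluorjovorr].
/sutemozewafruselr/: the rule's environment is not met; surfaces unchanged as [sutemozewafruselr].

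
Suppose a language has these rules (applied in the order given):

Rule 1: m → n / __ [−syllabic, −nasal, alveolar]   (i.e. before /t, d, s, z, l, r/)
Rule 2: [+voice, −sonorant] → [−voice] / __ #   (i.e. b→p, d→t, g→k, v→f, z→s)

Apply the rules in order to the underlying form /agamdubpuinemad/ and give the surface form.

Rule 1 (nasal place assimilation): /m/ precedes the alveolar consonant /d/, so it assimilates in place to [n]. /agamdubpuinemad/ → agandubpuinemad.
Rule 2 (final devoicing): /d/ is a voiced obstruent in word-final position, so it devoices to [t]. /agandubpuinemad/ → agandubpuinemat.

agandubpuinemat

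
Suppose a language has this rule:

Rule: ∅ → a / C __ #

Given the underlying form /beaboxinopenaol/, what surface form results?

beaboxinopenaola

the form ends in the consonant /l/, so [a] is inserted word-finally.
Surface form: [beaboxinopenaola].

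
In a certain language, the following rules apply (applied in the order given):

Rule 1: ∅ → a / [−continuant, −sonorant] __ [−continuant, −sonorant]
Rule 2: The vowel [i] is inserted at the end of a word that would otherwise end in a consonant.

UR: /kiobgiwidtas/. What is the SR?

kiobagiwidatasi

Rule 1 (stop-cluster a-epenthesis): /b/ and /g/ form a stop–stop cluster, so [a] is inserted between them. /d/ and /t/ form a stop–stop cluster, so [a] is inserted between them. /kiobgiwidtas/ → kiobagiwidatas.
Rule 2 (final i-epenthesis): the form ends in the consonant /s/, so [i] is inserted word-finally. /kiobagiwidatas/ → kiobagiwidatasi.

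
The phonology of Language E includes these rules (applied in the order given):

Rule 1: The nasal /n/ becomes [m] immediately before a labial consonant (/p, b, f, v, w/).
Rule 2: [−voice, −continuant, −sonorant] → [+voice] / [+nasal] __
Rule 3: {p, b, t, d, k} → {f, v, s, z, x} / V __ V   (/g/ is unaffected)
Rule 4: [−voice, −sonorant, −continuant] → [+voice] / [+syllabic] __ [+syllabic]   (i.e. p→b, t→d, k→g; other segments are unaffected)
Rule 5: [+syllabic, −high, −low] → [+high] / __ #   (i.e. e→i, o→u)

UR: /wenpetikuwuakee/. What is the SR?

wembesixuwuaxei

Rule 1 (nasal place assimilation): /n/ precedes the labial consonant /p/, so it assimilates in place to [m]. /wenpetikuwuakee/ → wempetikuwuakee.
Rule 2 (post-nasal voicing): /p/ is a voiceless stop immediately after the nasal /m/, so it voices to [b]. /wempetikuwuakee/ → wembetikuwuakee.
Rule 3 (intervocalic spirantization): /t/ is a stop between vowels /e/ and /i/, so it spirantizes to the fricative [s]. /k/ is a stop between vowels /i/ and /u/, so it spirantizes to the fricative [x]. /k/ is a stop between vowels /a/ and /e/, so it spirantizes to the fricative [x]. /wembetikuwuakee/ → wembesixuwuaxee.
Rule 4 (intervocalic voicing): no segment meets the environment; /wembesixuwuaxee/ is unchanged.
Rule 5 (final vowel raising): /e/ is a mid vowel in word-final position, so it raises to [i]. /wembesixuwuaxee/ → wembesixuwuaxei.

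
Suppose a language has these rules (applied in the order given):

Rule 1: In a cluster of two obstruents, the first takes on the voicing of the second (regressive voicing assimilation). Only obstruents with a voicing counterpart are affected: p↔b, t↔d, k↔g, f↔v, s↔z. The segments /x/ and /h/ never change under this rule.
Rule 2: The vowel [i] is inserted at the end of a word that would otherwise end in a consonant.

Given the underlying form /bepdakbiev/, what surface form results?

bebdagbievi

Rule 1 (regressive voicing assimilation): /p/ precedes the voiced obstruent /d/, so it voices to [b] by assimilation. /k/ precedes the voiced obstruent /b/, so it voices to [g] by assimilation. /bepdakbiev/ → bebdagbiev.
Rule 2 (final i-epenthesis): the form ends in the consonant /v/, so [i] is inserted word-finally. /bebdagbiev/ → bebdagbievi.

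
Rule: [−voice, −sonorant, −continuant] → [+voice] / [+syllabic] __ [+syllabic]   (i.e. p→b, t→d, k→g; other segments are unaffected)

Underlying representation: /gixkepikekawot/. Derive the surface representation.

gixkebigegawot

/p/ is a voiceless stop between vowels /e/ and /i/, so it voices to [b].
/k/ is a voiceless stop between vowels /i/ and /e/, so it voices to [g].
/k/ is a voiceless stop between vowels /e/ and /a/, so it voices to [g].
The other instances of /k/, /t/ do not occur in the required environment and remain unchanged.
Surface form: [gixkebigegawot].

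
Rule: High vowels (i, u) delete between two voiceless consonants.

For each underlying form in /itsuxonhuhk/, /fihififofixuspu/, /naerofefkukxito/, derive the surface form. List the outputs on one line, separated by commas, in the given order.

/itsuxonhuhk/: /u/ is a high vowel flanked by voiceless consonants /s/ and /x/, so it deletes. /u/ is a high vowel flanked by voiceless consonants /h/ and /h/, so it deletes. → [itsxonhhk].
/fihififofixuspu/: /i/ is a high vowel flanked by voiceless consonants /f/ and /h/, so it deletes. /i/ is a high vowel flanked by voiceless consonants /h/ and /f/, so it deletes. /i/ is a high vowel flanked by voiceless consonants /f/ and /f/, so it deletes. /i/ is a high vowel flanked by voiceless consonants /f/ and /x/, so it deletes. /u/ is a high vowel flanked by voiceless consonants /x/ and /s/, so it deletes. → [fhffofxspu].
/naerofefkukxito/: /u/ is a high vowel flanked by voiceless consonants /k/ and /k/, so it deletes. /i/ is a high vowel flanked by voiceless consonants /x/ and /t/, so it deletes. → [naerofefkkxto].

itsxonhhk, fhffofxspu, naerofefkkxto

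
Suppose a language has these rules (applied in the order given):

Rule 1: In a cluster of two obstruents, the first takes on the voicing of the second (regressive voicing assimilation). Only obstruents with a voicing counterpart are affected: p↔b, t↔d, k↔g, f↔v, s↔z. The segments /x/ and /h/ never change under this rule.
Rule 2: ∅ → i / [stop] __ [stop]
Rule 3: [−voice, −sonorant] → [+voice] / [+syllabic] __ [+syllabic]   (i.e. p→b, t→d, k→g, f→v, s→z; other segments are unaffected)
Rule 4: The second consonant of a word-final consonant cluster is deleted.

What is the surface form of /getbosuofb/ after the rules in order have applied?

Rule 1 (regressive voicing assimilation): /t/ precedes the voiced obstruent /b/, so it voices to [d] by assimilation. /f/ precedes the voiced obstruent /b/, so it voices to [v] by assimilation. /getbosuofb/ → gedbosuovb.
Rule 2 (stop-cluster i-epenthesis): /d/ and /b/ form a stop–stop cluster, so [i] is inserted between them. /gedbosuovb/ → gedibosuovb.
Rule 3 (intervocalic voicing): /s/ is a voiceless obstruent between vowels /o/ and /u/, so it voices to [z]. /gedibosuovb/ → gedibozuovb.
Rule 4 (final cluster simplification): /b/ is the second consonant of a word-final cluster /vb/, so it deletes. /gedibozuovb/ → gedibozuov.

gedibozuov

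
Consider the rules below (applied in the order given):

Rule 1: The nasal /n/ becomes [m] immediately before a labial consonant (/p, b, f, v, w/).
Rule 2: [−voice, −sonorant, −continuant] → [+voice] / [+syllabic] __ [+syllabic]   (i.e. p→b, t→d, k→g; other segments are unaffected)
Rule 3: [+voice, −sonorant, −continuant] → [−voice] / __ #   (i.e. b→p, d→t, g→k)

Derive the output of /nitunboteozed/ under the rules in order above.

Rule 1 (nasal place assimilation): /n/ precedes the labial consonant /b/, so it assimilates in place to [m]. /nitunboteozed/ → nitumboteozed.
Rule 2 (intervocalic voicing): /t/ is a voiceless stop between vowels /i/ and /u/, so it voices to [d]. /t/ is a voiceless stop between vowels /o/ and /e/, so it voices to [d]. /nitumboteozed/ → nidumbodeozed.
Rule 3 (final devoicing): /d/ is a voiced stop in word-final position, so it devoices to [t]. /nidumbodeozed/ → nidumbodeozet.

nidumbodeozet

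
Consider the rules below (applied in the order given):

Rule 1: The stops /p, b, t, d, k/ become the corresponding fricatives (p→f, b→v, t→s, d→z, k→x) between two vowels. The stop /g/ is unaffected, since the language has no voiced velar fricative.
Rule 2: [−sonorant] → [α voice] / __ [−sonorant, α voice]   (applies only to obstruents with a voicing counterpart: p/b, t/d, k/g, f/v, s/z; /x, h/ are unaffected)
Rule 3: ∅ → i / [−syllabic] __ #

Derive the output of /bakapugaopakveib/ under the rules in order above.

Rule 1 (intervocalic spirantization): /k/ is a stop between vowels /a/ and /a/, so it spirantizes to the fricative [x]. /p/ is a stop between vowels /a/ and /u/, so it spirantizes to the fricative [f]. /p/ is a stop between vowels /o/ and /a/, so it spirantizes to the fricative [f]. /bakapugaopakveib/ → baxafugaofakveib.
Rule 2 (regressive voicing assimilation): /k/ precedes the voiced obstruent /v/, so it voices to [g] by assimilation. /baxafugaofakveib/ → baxafugaofagveib.
Rule 3 (final i-epenthesis): the form ends in the consonant /b/, so [i] is inserted word-finally. /baxafugaofagveib/ → baxafugaofagveibi.

baxafugaofagveibi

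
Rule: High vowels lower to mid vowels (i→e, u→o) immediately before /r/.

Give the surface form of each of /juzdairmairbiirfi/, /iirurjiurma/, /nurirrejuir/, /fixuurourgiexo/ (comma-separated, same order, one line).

juzdaermaerbierfi, ierorjiorma, norerrejuer, fixuoroorgiexo

/juzdairmairbiirfi/: /i/ is a high vowel immediately before /r/, so it lowers to [e]. /i/ is a high vowel immediately before /r/, so it lowers to [e]. /i/ is a high vowel immediately before /r/, so it lowers to [e]. → [juzdaermaerbierfi].
/iirurjiurma/: /i/ is a high vowel immediately before /r/, so it lowers to [e]. /u/ is a high vowel immediately before /r/, so it lowers to [o]. /u/ is a high vowel immediately before /r/, so it lowers to [o]. → [ierorjiorma].
/nurirrejuir/: /u/ is a high vowel immediately before /r/, so it lowers to [o]. /i/ is a high vowel immediately before /r/, so it lowers to [e]. /i/ is a high vowel immediately before /r/, so it lowers to [e]. → [norerrejuer].
/fixuurourgiexo/: /u/ is a high vowel immediately before /r/, so it lowers to [o]. /u/ is a high vowel immediately before /r/, so it lowers to [o]. → [fixuoroorgiexo].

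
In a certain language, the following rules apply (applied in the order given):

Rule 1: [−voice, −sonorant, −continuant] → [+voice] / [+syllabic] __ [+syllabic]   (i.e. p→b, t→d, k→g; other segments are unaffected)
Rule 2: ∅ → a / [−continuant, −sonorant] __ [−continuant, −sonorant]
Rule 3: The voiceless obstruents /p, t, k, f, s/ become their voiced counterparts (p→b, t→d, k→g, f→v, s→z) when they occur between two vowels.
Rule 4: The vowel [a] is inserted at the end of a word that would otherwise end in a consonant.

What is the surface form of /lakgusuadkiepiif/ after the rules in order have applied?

lagaguzuadagiebiifa

Rule 1 (intervocalic voicing): /p/ is a voiceless stop between vowels /e/ and /i/, so it voices to [b]. /lakgusuadkiepiif/ → lakgusuadkiebiif.
Rule 2 (stop-cluster a-epenthesis): /k/ and /g/ form a stop–stop cluster, so [a] is inserted between them. /d/ and /k/ form a stop–stop cluster, so [a] is inserted between them. /lakgusuadkiebiif/ → lakagusuadakiebiif.
Rule 3 (intervocalic voicing): /k/ is a voiceless obstruent between vowels /a/ and /a/, so it voices to [g]. /s/ is a voiceless obstruent between vowels /u/ and /u/, so it voices to [z]. /k/ is a voiceless obstruent between vowels /a/ and /i/, so it voices to [g]. /lakagusuadakiebiif/ → lagaguzuadagiebiif.
Rule 4 (final a-epenthesis): the form ends in the consonant /f/, so [a] is inserted word-finally. /lagaguzuadagiebiif/ → lagaguzuadagiebiifa.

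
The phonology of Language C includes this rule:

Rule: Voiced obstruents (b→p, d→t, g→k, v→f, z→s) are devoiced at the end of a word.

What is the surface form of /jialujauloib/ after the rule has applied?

jialujauloip

/b/ is a voiced obstruent in word-final position, so it devoices to [p].
Surface form: [jialujauloip].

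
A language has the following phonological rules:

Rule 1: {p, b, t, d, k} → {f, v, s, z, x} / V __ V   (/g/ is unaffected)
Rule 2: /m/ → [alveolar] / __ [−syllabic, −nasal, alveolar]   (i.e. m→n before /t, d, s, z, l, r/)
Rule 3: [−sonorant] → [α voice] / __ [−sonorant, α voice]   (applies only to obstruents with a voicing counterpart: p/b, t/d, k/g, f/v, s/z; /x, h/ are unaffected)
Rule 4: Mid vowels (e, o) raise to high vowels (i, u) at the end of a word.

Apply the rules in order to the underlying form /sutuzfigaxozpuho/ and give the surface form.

sususfigaxospuhu

Rule 1 (intervocalic spirantization): /t/ is a stop between vowels /u/ and /u/, so it spirantizes to the fricative [s]. /sutuzfigaxozpuho/ → susuzfigaxozpuho.
Rule 2 (nasal place assimilation): no segment meets the environment; /susuzfigaxozpuho/ is unchanged.
Rule 3 (regressive voicing assimilation): /z/ precedes the voiceless obstruent /f/, so it devoices to [s] by assimilation. /z/ precedes the voiceless obstruent /p/, so it devoices to [s] by assimilation. /susuzfigaxozpuho/ → sususfigaxospuho.
Rule 4 (final vowel raising): /o/ is a mid vowel in word-final position, so it raises to [u]. /sususfigaxospuho/ → sususfigaxospuhu.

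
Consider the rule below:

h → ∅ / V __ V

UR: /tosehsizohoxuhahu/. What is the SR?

/h/ occurs between vowels /o/ and /o/, so it deletes.
/h/ occurs between vowels /u/ and /a/, so it deletes.
/h/ occurs between vowels /a/ and /u/, so it deletes.
Surface form: [tosehsizooxuau].

tosehsizooxuau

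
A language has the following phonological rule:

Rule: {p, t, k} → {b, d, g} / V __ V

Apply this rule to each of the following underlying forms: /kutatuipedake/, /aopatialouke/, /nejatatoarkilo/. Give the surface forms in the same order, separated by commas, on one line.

/kutatuipedake/: /t/ is a voiceless stop between vowels /u/ and /a/, so it voices to [d]. /t/ is a voiceless stop between vowels /a/ and /u/, so it voices to [d]. /p/ is a voiceless stop between vowels /i/ and /e/, so it voices to [b]. /k/ is a voiceless stop between vowels /a/ and /e/, so it voices to [g]. → [kudaduibedage].
/aopatialouke/: /p/ is a voiceless stop between vowels /o/ and /a/, so it voices to [b]. /t/ is a voiceless stop between vowels /a/ and /i/, so it voices to [d]. /k/ is a voiceless stop between vowels /u/ and /e/, so it voices to [g]. → [aobadialouge].
/nejatatoarkilo/: /t/ is a voiceless stop between vowels /a/ and /a/, so it voices to [d]. /t/ is a voiceless stop between vowels /a/ and /o/, so it voices to [d]. → [nejadadoarkilo].

kudaduibedage, aobadialouge, nejadadoarkilo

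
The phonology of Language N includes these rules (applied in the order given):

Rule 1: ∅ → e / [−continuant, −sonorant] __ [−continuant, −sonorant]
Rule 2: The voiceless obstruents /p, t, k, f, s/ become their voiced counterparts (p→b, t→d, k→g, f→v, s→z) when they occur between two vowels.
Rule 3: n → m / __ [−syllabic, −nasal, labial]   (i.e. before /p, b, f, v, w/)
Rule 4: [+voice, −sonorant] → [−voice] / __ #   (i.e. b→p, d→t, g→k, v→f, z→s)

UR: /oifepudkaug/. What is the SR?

Rule 1 (stop-cluster e-epenthesis): /d/ and /k/ form a stop–stop cluster, so [e] is inserted between them. /oifepudkaug/ → oifepudekaug.
Rule 2 (intervocalic voicing): /f/ is a voiceless obstruent between vowels /i/ and /e/, so it voices to [v]. /p/ is a voiceless obstruent between vowels /e/ and /u/, so it voices to [b]. /k/ is a voiceless obstruent between vowels /e/ and /a/, so it voices to [g]. /oifepudekaug/ → oivebudegaug.
Rule 3 (nasal place assimilation): no segment meets the environment; /oivebudegaug/ is unchanged.
Rule 4 (final devoicing): /g/ is a voiced obstruent in word-final position, so it devoices to [k]. /oivebudegaug/ → oivebudegauk.

oivebudegauk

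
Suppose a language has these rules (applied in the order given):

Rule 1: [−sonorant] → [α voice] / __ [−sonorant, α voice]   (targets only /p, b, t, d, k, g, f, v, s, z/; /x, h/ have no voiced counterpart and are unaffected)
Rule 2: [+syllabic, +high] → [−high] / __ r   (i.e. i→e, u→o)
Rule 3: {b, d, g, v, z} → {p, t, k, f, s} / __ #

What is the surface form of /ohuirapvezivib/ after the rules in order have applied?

ohuerabvezivip

Rule 1 (regressive voicing assimilation): /p/ precedes the voiced obstruent /v/, so it voices to [b] by assimilation. /ohuirapvezivib/ → ohuirabvezivib.
Rule 2 (pre-rhotic lowering): /i/ is a high vowel immediately before /r/, so it lowers to [e]. /ohuirabvezivib/ → ohuerabvezivib.
Rule 3 (final devoicing): /b/ is a voiced obstruent in word-final position, so it devoices to [p]. /ohuerabvezivib/ → ohuerabvezivip.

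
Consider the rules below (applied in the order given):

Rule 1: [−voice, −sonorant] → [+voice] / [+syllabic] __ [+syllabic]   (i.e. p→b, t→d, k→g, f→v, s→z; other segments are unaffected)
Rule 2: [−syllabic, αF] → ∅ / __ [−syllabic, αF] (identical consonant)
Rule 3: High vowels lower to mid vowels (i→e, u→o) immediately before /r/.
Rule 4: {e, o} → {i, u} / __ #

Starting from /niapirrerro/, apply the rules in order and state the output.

niabereru

Rule 1 (intervocalic voicing): /p/ is a voiceless obstruent between vowels /a/ and /i/, so it voices to [b]. /niapirrerro/ → niabirrerro.
Rule 2 (degemination): /rr/ is a geminate; the first /r/ deletes. /rr/ is a geminate; the first /r/ deletes. /niabirrerro/ → niabirero.
Rule 3 (pre-rhotic lowering): /i/ is a high vowel immediately before /r/, so it lowers to [e]. /niabirero/ → niaberero.
Rule 4 (final vowel raising): /o/ is a mid vowel in word-final position, so it raises to [u]. /niaberero/ → niabereru.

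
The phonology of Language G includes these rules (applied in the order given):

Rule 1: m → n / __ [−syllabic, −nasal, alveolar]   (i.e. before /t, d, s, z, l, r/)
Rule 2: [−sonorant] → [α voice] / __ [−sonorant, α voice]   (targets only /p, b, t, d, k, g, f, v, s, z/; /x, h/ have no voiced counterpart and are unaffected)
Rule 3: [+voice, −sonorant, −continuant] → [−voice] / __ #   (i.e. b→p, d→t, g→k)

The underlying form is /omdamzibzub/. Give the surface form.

ondanzibzup

Rule 1 (nasal place assimilation): /m/ precedes the alveolar consonant /d/, so it assimilates in place to [n]. /m/ precedes the alveolar consonant /z/, so it assimilates in place to [n]. /omdamzibzub/ → ondanzibzub.
Rule 2 (regressive voicing assimilation): no segment meets the environment; /ondanzibzub/ is unchanged.
Rule 3 (final devoicing): /b/ is a voiced stop in word-final position, so it devoices to [p]. /ondanzibzub/ → ondanzibzup.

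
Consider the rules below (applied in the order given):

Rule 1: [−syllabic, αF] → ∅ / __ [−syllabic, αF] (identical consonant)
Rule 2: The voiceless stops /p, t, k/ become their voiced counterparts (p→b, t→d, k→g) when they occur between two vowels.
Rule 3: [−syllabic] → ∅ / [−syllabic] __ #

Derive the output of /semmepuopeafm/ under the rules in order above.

semebuobeaf

Rule 1 (degemination): /mm/ is a geminate; the first /m/ deletes. /semmepuopeafm/ → semepuopeafm.
Rule 2 (intervocalic voicing): /p/ is a voiceless stop between vowels /e/ and /u/, so it voices to [b]. /p/ is a voiceless stop between vowels /o/ and /e/, so it voices to [b]. /semepuopeafm/ → semebuobeafm.
Rule 3 (final cluster simplification): /m/ is the second consonant of a word-final cluster /fm/, so it deletes. /semebuobeafm/ → semebuobeaf.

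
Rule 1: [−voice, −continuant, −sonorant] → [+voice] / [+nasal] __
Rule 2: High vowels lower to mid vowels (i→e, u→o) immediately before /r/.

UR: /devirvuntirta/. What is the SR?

devervunderta

Rule 1 (post-nasal voicing): /t/ is a voiceless stop immediately after the nasal /n/, so it voices to [d]. /devirvuntirta/ → devirvundirta.
Rule 2 (pre-rhotic lowering): /i/ is a high vowel immediately before /r/, so it lowers to [e]. /i/ is a high vowel immediately before /r/, so it lowers to [e]. /devirvundirta/ → devervunderta.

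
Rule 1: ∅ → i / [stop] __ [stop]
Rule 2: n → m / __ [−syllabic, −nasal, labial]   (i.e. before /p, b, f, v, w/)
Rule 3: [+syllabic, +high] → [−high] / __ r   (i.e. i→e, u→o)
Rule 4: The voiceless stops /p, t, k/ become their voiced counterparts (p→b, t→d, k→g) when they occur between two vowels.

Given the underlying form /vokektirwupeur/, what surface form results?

vogegiderwubeor

Rule 1 (stop-cluster i-epenthesis): /k/ and /t/ form a stop–stop cluster, so [i] is inserted between them. /vokektirwupeur/ → vokekitirwupeur.
Rule 2 (nasal place assimilation): no segment meets the environment; /vokekitirwupeur/ is unchanged.
Rule 3 (pre-rhotic lowering): /i/ is a high vowel immediately before /r/, so it lowers to [e]. /u/ is a high vowel immediately before /r/, so it lowers to [o]. /vokekitirwupeur/ → vokekiterwupeor.
Rule 4 (intervocalic voicing): /k/ is a voiceless stop between vowels /o/ and /e/, so it voices to [g]. /k/ is a voiceless stop between vowels /e/ and /i/, so it voices to [g]. /t/ is a voiceless stop between vowels /i/ and /e/, so it voices to [d]. /p/ is a voiceless stop between vowels /u/ and /e/, so it voices to [b]. /vokekiterwupeor/ → vogegiderwubeor.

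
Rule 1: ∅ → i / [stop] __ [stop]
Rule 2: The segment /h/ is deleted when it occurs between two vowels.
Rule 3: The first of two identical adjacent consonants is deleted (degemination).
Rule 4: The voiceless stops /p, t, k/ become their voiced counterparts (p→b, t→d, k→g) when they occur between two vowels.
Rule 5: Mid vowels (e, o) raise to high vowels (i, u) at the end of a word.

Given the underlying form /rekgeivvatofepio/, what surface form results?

regigeivadofebiu

Rule 1 (stop-cluster i-epenthesis): /k/ and /g/ form a stop–stop cluster, so [i] is inserted between them. /rekgeivvatofepio/ → rekigeivvatofepio.
Rule 2 (intervocalic h-deletion): no segment meets the environment; /rekigeivvatofepio/ is unchanged.
Rule 3 (degemination): /vv/ is a geminate; the first /v/ deletes. /rekigeivvatofepio/ → rekigeivatofepio.
Rule 4 (intervocalic voicing): /k/ is a voiceless stop between vowels /e/ and /i/, so it voices to [g]. /t/ is a voiceless stop between vowels /a/ and /o/, so it voices to [d]. /p/ is a voiceless stop between vowels /e/ and /i/, so it voices to [b]. /rekigeivatofepio/ → regigeivadofebio.
Rule 5 (final vowel raising): /o/ is a mid vowel in word-final position, so it raises to [u]. /regigeivadofebio/ → regigeivadofebiu.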